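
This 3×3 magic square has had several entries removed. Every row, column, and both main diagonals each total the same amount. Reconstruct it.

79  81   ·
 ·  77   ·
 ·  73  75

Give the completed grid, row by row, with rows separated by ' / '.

Main diagonal is already complete: 79 + 77 + 75 = 231, so that is the magic constant.
From row 1, 231 − (79 + 81) gives (1,3) = 71.
From row 3, 231 − (73 + 75) gives (3,1) = 83.
Column 1 needs 231; the known cells sum to 162, so (2,1) = 69.
Using column 3: 71 + 75 + ? → (2,3) = 231 − 146 = 85.

79 81 71 / 69 77 85 / 83 73 75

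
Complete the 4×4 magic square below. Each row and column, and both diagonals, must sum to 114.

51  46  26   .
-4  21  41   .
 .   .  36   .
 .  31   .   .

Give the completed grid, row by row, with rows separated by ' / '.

Row 1 must total 114; the given cells sum to 123, so (1,4) = -9.
From row 2, 114 − (-4 + 21 + 41) gives (2,4) = 56.
The remaining cell in column 2 is (3,2) = 114 − 98 = 16.
Using column 3: 26 + 41 + 36 + ? → (4,3) = 114 − 103 = 11.
Main diagonal: 51 + 21 + 36 + ? = 114, so (4,4) = 6.
From anti-diagonal, 114 − (-9 + 41 + 16) gives (4,1) = 66.
Column 1: 51 + (-4) + 66 + ? = 114, so (3,1) = 1.
The remaining cell in column 4 is (3,4) = 114 − 53 = 61.

51 46 26 -9 / -4 21 41 56 / 1 16 36 61 / 66 31 11 6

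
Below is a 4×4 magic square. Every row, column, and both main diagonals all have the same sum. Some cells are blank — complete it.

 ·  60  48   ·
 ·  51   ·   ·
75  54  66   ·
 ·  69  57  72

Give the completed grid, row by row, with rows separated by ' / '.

Column 2 is already complete: 60 + 51 + 54 + 69 = 234, so that is the magic constant.
Row 3: 75 + 54 + 66 + ? = 234, so (3,4) = 39.
From row 4, 234 − (69 + 57 + 72) gives (4,1) = 36.
The remaining cell in column 3 is (2,3) = 234 − 171 = 63.
Using main diagonal: 51 + 66 + 72 + ? → (1,1) = 234 − 189 = 45.
Anti-diagonal: 63 + 54 + 36 + ? = 234, so (1,4) = 81.
Column 1: 45 + 75 + 36 + ? = 234, so (2,1) = 78.
Column 4: 81 + 39 + 72 + ? = 234, so (2,4) = 42.

45 60 48 81 / 78 51 63 42 / 75 54 66 39 / 36 69 57 72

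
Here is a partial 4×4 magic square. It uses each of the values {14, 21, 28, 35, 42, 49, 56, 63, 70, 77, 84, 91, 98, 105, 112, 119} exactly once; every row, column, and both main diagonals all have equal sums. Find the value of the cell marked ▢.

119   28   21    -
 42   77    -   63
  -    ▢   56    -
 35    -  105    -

49

The 16 entries sum to 1064, so each line sums to 1064/4 = 266.
Row 1: 119 + 28 + 21 + ? = 266, so (1,4) = 98.
Row 2 must total 266; the given cells sum to 182, so (2,3) = 84.
The remaining cell in column 1 is (3,1) = 266 − 196 = 70.
Main diagonal: 119 + 77 + 56 + ? = 266, so (4,4) = 14.
From anti-diagonal, 266 − (98 + 84 + 35) gives (3,2) = 49.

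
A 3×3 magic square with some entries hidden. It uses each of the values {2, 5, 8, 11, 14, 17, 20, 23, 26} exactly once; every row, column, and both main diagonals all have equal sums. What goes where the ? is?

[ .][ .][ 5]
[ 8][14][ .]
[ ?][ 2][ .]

23

The 9 entries sum to 126, so each line sums to 126/3 = 42.
Row 2: 8 + 14 + ? = 42, so (2,3) = 20.
The remaining cell in column 2 is (1,2) = 42 − 16 = 26.
Column 3 must total 42; the given cells sum to 25, so (3,3) = 17.
Main diagonal: 14 + 17 + ? = 42, so (1,1) = 11.
Using anti-diagonal: 5 + 14 + ? → (3,1) = 42 − 19 = 23.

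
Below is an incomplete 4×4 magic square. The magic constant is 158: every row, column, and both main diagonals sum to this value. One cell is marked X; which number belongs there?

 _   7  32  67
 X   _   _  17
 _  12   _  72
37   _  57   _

22

From row 1, 158 − (7 + 32 + 67) gives (1,1) = 52.
From column 4, 158 − (67 + 17 + 72) gives (4,4) = 2.
The remaining cell in anti-diagonal is (2,3) = 158 − 116 = 42.
The remaining cell in row 4 is (4,2) = 158 − 96 = 62.
From column 2, 158 − (7 + 12 + 62) gives (2,2) = 77.
The remaining cell in column 3 is (3,3) = 158 − 131 = 27.
Row 2: 77 + 42 + 17 + ? = 158, so (2,1) = 22.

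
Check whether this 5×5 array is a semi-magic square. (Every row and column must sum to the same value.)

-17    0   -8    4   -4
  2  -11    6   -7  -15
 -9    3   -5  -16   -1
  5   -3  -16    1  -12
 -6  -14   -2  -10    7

Row 1: -17 + 0 + (-8) + 4 + (-4) = -25.
Row 2: 2 + (-11) + 6 + (-7) + (-15) = -25.
Row 3: -9 + 3 + (-5) + (-16) + (-1) = -28.
Row 4: 5 + (-3) + (-16) + 1 + (-12) = -25.
Row 5: -6 + (-14) + (-2) + (-10) + 7 = -25.
Column 1: -17 + 2 + (-9) + 5 + (-6) = -25.
Column 2: 0 + (-11) + 3 + (-3) + (-14) = -25.
Column 3: -8 + 6 + (-5) + (-16) + (-2) = -25.
Column 4: 4 + (-7) + (-16) + 1 + (-10) = -28.
Column 5: -4 + (-15) + (-1) + (-12) + 7 = -25.

No — row 4 sums to -25 but column 4 sums to -28.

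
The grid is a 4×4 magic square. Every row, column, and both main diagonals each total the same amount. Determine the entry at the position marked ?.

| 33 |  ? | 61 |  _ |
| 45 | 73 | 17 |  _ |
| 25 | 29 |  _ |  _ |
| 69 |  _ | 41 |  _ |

Column 1 is complete and sums to 172; that is the magic constant.
Row 2 needs 172; the known cells sum to 135, so (2,4) = 37.
From column 3, 172 − (61 + 17 + 41) gives (3,3) = 53.
The remaining cell in main diagonal is (4,4) = 172 − 159 = 13.
Anti-diagonal: 17 + 29 + 69 + ? = 172, so (1,4) = 57.
The remaining cell in row 1 is (1,2) = 172 − 151 = 21.

21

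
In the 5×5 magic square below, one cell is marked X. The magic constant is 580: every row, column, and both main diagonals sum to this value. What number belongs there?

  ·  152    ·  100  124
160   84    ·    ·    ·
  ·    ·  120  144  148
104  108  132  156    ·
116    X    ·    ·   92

Row 4 must total 580; the given cells sum to 500, so (4,5) = 80.
From column 5, 580 − (124 + 148 + 80 + 92) gives (2,5) = 136.
Main diagonal: 84 + 120 + 156 + 92 + ? = 580, so (1,1) = 128.
Anti-diagonal: 124 + 120 + 108 + 116 + ? = 580, so (2,4) = 112.
Using row 1: 128 + 152 + 100 + 124 + ? → (1,3) = 580 − 504 = 76.
From row 2, 580 − (160 + 84 + 112 + 136) gives (2,3) = 88.
Column 1 must total 580; the given cells sum to 508, so (3,1) = 72.
Column 3: 76 + 88 + 120 + 132 + ? = 580, so (5,3) = 164.
Column 4: 100 + 112 + 144 + 156 + ? = 580, so (5,4) = 68.
Row 3 must total 580; the given cells sum to 484, so (3,2) = 96.
Row 5 must total 580; the given cells sum to 440, so (5,2) = 140.

140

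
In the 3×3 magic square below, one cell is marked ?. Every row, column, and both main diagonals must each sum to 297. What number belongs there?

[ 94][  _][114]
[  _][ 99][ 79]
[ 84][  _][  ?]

104

Using row 1: 94 + 114 + ? → (1,2) = 297 − 208 = 89.
From row 2, 297 − (99 + 79) gives (2,1) = 119.
Column 2 needs 297; the known cells sum to 188, so (3,2) = 109.
Column 3: 114 + 79 + ? = 297, so (3,3) = 104.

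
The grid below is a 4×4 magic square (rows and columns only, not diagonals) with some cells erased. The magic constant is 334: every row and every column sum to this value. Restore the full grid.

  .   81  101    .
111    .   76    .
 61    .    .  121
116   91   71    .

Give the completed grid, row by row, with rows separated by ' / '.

46 81 101 106 / 111 96 76 51 / 61 66 86 121 / 116 91 71 56

From row 4, 334 − (116 + 91 + 71) gives (4,4) = 56.
Using column 1: 111 + 61 + 116 + ? → (1,1) = 334 − 288 = 46.
From column 3, 334 − (101 + 76 + 71) gives (3,3) = 86.
Using row 1: 46 + 81 + 101 + ? → (1,4) = 334 − 228 = 106.
The remaining cell in row 3 is (3,2) = 334 − 268 = 66.
Column 2 needs 334; the known cells sum to 238, so (2,2) = 96.
Using column 4: 106 + 121 + 56 + ? → (2,4) = 334 − 283 = 51.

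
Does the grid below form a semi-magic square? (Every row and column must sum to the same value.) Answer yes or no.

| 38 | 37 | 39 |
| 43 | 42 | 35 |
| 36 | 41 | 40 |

No — column 3 sums to 114 but row 3 sums to 117.

Row 1: 38 + 37 + 39 = 114.
Row 2: 43 + 42 + 35 = 120.
Row 3: 36 + 41 + 40 = 117.
Column 1: 38 + 43 + 36 = 117.
Column 2: 37 + 42 + 41 = 120.
Column 3: 39 + 35 + 40 = 114.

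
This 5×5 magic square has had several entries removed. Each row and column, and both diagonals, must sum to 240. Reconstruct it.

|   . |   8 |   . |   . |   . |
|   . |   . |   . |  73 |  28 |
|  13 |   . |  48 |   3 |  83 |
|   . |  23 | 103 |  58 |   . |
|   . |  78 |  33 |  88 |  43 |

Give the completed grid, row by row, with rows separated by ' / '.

From row 3, 240 − (13 + 48 + 3 + 83) gives (3,2) = 93.
Using row 5: 78 + 33 + 88 + 43 + ? → (5,1) = 240 − 242 = -2.
Using column 2: 8 + 93 + 23 + 78 + ? → (2,2) = 240 − 202 = 38.
From column 4, 240 − (73 + 3 + 58 + 88) gives (1,4) = 18.
From main diagonal, 240 − (38 + 48 + 58 + 43) gives (1,1) = 53.
Anti-diagonal: 73 + 48 + 23 + (-2) + ? = 240, so (1,5) = 98.
From row 1, 240 − (53 + 8 + 18 + 98) gives (1,3) = 63.
Column 3 needs 240; the known cells sum to 247, so (2,3) = -7.
Column 5 needs 240; the known cells sum to 252, so (4,5) = -12.
The remaining cell in row 2 is (2,1) = 240 − 132 = 108.
Row 4 needs 240; the known cells sum to 172, so (4,1) = 68.

53 8 63 18 98 / 108 38 -7 73 28 / 13 93 48 3 83 / 68 23 103 58 -12 / -2 78 33 88 43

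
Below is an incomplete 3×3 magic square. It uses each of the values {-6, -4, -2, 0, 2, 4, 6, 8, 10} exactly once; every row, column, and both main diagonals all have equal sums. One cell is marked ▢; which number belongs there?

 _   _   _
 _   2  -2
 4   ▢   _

-6

The 9 entries sum to 18, so each line sums to 18/3 = 6.
Row 2: 2 + (-2) + ? = 6, so (2,1) = 6.
Column 1 must total 6; the given cells sum to 10, so (1,1) = -4.
Main diagonal must total 6; the given cells sum to -2, so (3,3) = 8.
Using anti-diagonal: 2 + 4 + ? → (1,3) = 6 − 6 = 0.
Using row 1: -4 + 0 + ? → (1,2) = 6 − (-4) = 10.
The remaining cell in row 3 is (3,2) = 6 − 12 = -6.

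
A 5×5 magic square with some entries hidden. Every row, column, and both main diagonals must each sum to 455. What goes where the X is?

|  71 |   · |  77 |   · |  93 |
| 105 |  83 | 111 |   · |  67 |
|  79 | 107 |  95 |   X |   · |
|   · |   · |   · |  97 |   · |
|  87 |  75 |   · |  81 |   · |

Row 2: 105 + 83 + 111 + 67 + ? = 455, so (2,4) = 89.
Column 1 must total 455; the given cells sum to 342, so (4,1) = 113.
Using main diagonal: 71 + 83 + 95 + 97 + ? → (5,5) = 455 − 346 = 109.
Anti-diagonal needs 455; the known cells sum to 364, so (4,2) = 91.
Row 5 must total 455; the given cells sum to 352, so (5,3) = 103.
From column 2, 455 − (83 + 107 + 91 + 75) gives (1,2) = 99.
From column 3, 455 − (77 + 111 + 95 + 103) gives (4,3) = 69.
From row 1, 455 − (71 + 99 + 77 + 93) gives (1,4) = 115.
Row 4 must total 455; the given cells sum to 370, so (4,5) = 85.
Using column 4: 115 + 89 + 97 + 81 + ? → (3,4) = 455 − 382 = 73.

73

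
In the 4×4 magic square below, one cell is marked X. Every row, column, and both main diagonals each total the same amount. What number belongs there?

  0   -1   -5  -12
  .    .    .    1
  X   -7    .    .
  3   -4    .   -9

Row 1 is complete and sums to -18; that is the magic constant.
Row 4 must total -18; the given cells sum to -10, so (4,3) = -8.
The remaining cell in column 2 is (2,2) = -18 − (-12) = -6.
Column 4 must total -18; the given cells sum to -20, so (3,4) = 2.
Main diagonal: 0 + (-6) + (-9) + ? = -18, so (3,3) = -3.
The remaining cell in anti-diagonal is (2,3) = -18 − (-16) = -2.
Row 2 must total -18; the given cells sum to -7, so (2,1) = -11.
From row 3, -18 − (-7 + (-3) + 2) gives (3,1) = -10.

-10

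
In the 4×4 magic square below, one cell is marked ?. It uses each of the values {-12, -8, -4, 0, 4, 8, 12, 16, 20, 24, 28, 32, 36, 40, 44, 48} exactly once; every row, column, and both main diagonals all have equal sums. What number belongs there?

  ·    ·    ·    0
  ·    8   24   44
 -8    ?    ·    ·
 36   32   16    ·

The 16 entries sum to 288, so each line sums to 288/4 = 72.
The remaining cell in row 2 is (2,1) = 72 − 76 = -4.
Using row 4: 36 + 32 + 16 + ? → (4,4) = 72 − 84 = -12.
Column 1 must total 72; the given cells sum to 24, so (1,1) = 48.
Column 4 must total 72; the given cells sum to 32, so (3,4) = 40.
The remaining cell in main diagonal is (3,3) = 72 − 44 = 28.
Anti-diagonal needs 72; the known cells sum to 60, so (3,2) = 12.

12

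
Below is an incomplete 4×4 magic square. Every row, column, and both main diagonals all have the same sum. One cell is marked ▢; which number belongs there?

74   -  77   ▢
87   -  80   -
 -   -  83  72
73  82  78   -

86

Column 3 is complete and sums to 318; that is the magic constant.
Row 4 must total 318; the given cells sum to 233, so (4,4) = 85.
Column 1 needs 318; the known cells sum to 234, so (3,1) = 84.
Using main diagonal: 74 + 83 + 85 + ? → (2,2) = 318 − 242 = 76.
The remaining cell in row 2 is (2,4) = 318 − 243 = 75.
Row 3: 84 + 83 + 72 + ? = 318, so (3,2) = 79.
The remaining cell in column 2 is (1,2) = 318 − 237 = 81.
Column 4 needs 318; the known cells sum to 232, so (1,4) = 86.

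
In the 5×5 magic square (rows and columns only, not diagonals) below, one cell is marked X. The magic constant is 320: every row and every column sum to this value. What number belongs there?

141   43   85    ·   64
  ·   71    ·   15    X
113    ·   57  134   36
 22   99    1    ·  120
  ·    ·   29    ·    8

Row 1 needs 320; the known cells sum to 333, so (1,4) = -13.
The remaining cell in row 3 is (3,2) = 320 − 340 = -20.
Using row 4: 22 + 99 + 1 + 120 + ? → (4,4) = 320 − 242 = 78.
Column 2 must total 320; the given cells sum to 193, so (5,2) = 127.
Using column 3: 85 + 57 + 1 + 29 + ? → (2,3) = 320 − 172 = 148.
Column 4 needs 320; the known cells sum to 214, so (5,4) = 106.
From column 5, 320 − (64 + 36 + 120 + 8) gives (2,5) = 92.

92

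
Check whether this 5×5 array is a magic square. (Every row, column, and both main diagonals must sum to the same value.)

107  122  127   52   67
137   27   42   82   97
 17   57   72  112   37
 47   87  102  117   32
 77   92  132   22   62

Row 1: 107 + 122 + 127 + 52 + 67 = 475.
Row 2: 137 + 27 + 42 + 82 + 97 = 385.
Row 3: 17 + 57 + 72 + 112 + 37 = 295.
Row 4: 47 + 87 + 102 + 117 + 32 = 385.
Row 5: 77 + 92 + 132 + 22 + 62 = 385.
Column 1: 107 + 137 + 17 + 47 + 77 = 385.
Column 2: 122 + 27 + 57 + 87 + 92 = 385.
Column 3: 127 + 42 + 72 + 102 + 132 = 475.
Column 4: 52 + 82 + 112 + 117 + 22 = 385.
Column 5: 67 + 97 + 37 + 32 + 62 = 295.
Main diagonal: 107 + 27 + 72 + 117 + 62 = 385.
Anti-diagonal: 67 + 82 + 72 + 87 + 77 = 385.

No — column 3 sums to 475 but row 4 sums to 385.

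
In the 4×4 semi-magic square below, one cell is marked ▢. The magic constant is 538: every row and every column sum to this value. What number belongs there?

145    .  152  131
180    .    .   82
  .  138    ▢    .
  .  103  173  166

124

Row 1 needs 538; the known cells sum to 428, so (1,2) = 110.
Row 4 must total 538; the given cells sum to 442, so (4,1) = 96.
Column 1 needs 538; the known cells sum to 421, so (3,1) = 117.
Column 2 must total 538; the given cells sum to 351, so (2,2) = 187.
The remaining cell in column 4 is (3,4) = 538 − 379 = 159.
Using row 2: 180 + 187 + 82 + ? → (2,3) = 538 − 449 = 89.
The remaining cell in row 3 is (3,3) = 538 − 414 = 124.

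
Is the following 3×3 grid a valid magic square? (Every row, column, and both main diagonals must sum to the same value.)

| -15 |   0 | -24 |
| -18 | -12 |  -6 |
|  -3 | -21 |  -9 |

No — column 1 sums to -36 but row 3 sums to -33.

Row 1: -15 + 0 + (-24) = -39.
Row 2: -18 + (-12) + (-6) = -36.
Row 3: -3 + (-21) + (-9) = -33.
Column 1: -15 + (-18) + (-3) = -36.
Column 2: 0 + (-12) + (-21) = -33.
Column 3: -24 + (-6) + (-9) = -39.
Main diagonal: -15 + (-12) + (-9) = -36.
Anti-diagonal: -24 + (-12) + (-3) = -39.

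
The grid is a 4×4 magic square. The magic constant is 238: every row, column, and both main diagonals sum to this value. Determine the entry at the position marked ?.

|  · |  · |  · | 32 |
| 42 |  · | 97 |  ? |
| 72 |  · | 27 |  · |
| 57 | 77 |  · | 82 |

The remaining cell in row 4 is (4,3) = 238 − 216 = 22.
From column 1, 238 − (42 + 72 + 57) gives (1,1) = 67.
Column 3: 97 + 27 + 22 + ? = 238, so (1,3) = 92.
Main diagonal needs 238; the known cells sum to 176, so (2,2) = 62.
Anti-diagonal needs 238; the known cells sum to 186, so (3,2) = 52.
From row 1, 238 − (67 + 92 + 32) gives (1,2) = 47.
Using row 2: 42 + 62 + 97 + ? → (2,4) = 238 − 201 = 37.

37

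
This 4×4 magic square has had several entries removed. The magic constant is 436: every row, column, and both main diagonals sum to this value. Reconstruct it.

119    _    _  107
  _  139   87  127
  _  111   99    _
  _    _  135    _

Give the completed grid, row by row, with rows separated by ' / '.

Row 2 must total 436; the given cells sum to 353, so (2,1) = 83.
From column 3, 436 − (87 + 99 + 135) gives (1,3) = 115.
The remaining cell in main diagonal is (4,4) = 436 − 357 = 79.
Anti-diagonal: 107 + 87 + 111 + ? = 436, so (4,1) = 131.
Using row 1: 119 + 115 + 107 + ? → (1,2) = 436 − 341 = 95.
Row 4: 131 + 135 + 79 + ? = 436, so (4,2) = 91.
Column 1: 119 + 83 + 131 + ? = 436, so (3,1) = 103.
Column 4 needs 436; the known cells sum to 313, so (3,4) = 123.

119 95 115 107 / 83 139 87 127 / 103 111 99 123 / 131 91 135 79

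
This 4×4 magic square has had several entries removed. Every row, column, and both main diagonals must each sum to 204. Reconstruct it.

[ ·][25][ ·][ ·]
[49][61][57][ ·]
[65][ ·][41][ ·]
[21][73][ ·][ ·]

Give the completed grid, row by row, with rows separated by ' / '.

Using row 2: 49 + 61 + 57 + ? → (2,4) = 204 − 167 = 37.
Using column 1: 49 + 65 + 21 + ? → (1,1) = 204 − 135 = 69.
Column 2 needs 204; the known cells sum to 159, so (3,2) = 45.
Main diagonal: 69 + 61 + 41 + ? = 204, so (4,4) = 33.
Using anti-diagonal: 57 + 45 + 21 + ? → (1,4) = 204 − 123 = 81.
Row 1: 69 + 25 + 81 + ? = 204, so (1,3) = 29.
Using row 3: 65 + 45 + 41 + ? → (3,4) = 204 − 151 = 53.
Row 4 must total 204; the given cells sum to 127, so (4,3) = 77.

69 25 29 81 / 49 61 57 37 / 65 45 41 53 / 21 73 77 33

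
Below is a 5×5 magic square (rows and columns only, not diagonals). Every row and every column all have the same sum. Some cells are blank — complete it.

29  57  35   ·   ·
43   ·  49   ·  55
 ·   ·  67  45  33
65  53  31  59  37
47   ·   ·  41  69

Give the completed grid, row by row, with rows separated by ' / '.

29 57 35 73 51 / 43 71 49 27 55 / 61 39 67 45 33 / 65 53 31 59 37 / 47 25 63 41 69

Row 4 is already complete: 65 + 53 + 31 + 59 + 37 = 245, so that is the magic constant.
Column 1: 29 + 43 + 65 + 47 + ? = 245, so (3,1) = 61.
Using column 3: 35 + 49 + 67 + 31 + ? → (5,3) = 245 − 182 = 63.
From column 5, 245 − (55 + 33 + 37 + 69) gives (1,5) = 51.
Row 1 must total 245; the given cells sum to 172, so (1,4) = 73.
Using row 3: 61 + 67 + 45 + 33 + ? → (3,2) = 245 − 206 = 39.
The remaining cell in row 5 is (5,2) = 245 − 220 = 25.
Using column 2: 57 + 39 + 53 + 25 + ? → (2,2) = 245 − 174 = 71.
Column 4 needs 245; the known cells sum to 218, so (2,4) = 27.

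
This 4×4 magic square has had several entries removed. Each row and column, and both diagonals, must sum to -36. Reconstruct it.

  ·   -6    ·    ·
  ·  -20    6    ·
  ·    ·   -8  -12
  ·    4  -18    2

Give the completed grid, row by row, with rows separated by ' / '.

-10 -6 -16 -4 / 0 -20 6 -22 / -2 -14 -8 -12 / -24 4 -18 2

Row 4 needs -36; the known cells sum to -12, so (4,1) = -24.
Using column 2: -6 + (-20) + 4 + ? → (3,2) = -36 − (-22) = -14.
Column 3 must total -36; the given cells sum to -20, so (1,3) = -16.
Using main diagonal: -20 + (-8) + 2 + ? → (1,1) = -36 − (-26) = -10.
From anti-diagonal, -36 − (6 + (-14) + (-24)) gives (1,4) = -4.
Row 3: -14 + (-8) + (-12) + ? = -36, so (3,1) = -2.
Using column 1: -10 + (-2) + (-24) + ? → (2,1) = -36 − (-36) = 0.
Column 4 needs -36; the known cells sum to -14, so (2,4) = -22.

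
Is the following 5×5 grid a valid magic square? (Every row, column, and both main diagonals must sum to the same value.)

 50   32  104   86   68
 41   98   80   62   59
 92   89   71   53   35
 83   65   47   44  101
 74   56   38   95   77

Yes

Row 1: 50 + 32 + 104 + 86 + 68 = 340.
Row 2: 41 + 98 + 80 + 62 + 59 = 340.
Row 3: 92 + 89 + 71 + 53 + 35 = 340.
Row 4: 83 + 65 + 47 + 44 + 101 = 340.
Row 5: 74 + 56 + 38 + 95 + 77 = 340.
Column 1: 50 + 41 + 92 + 83 + 74 = 340.
Column 2: 32 + 98 + 89 + 65 + 56 = 340.
Column 3: 104 + 80 + 71 + 47 + 38 = 340.
Column 4: 86 + 62 + 53 + 44 + 95 = 340.
Column 5: 68 + 59 + 35 + 101 + 77 = 340.
Main diagonal: 50 + 98 + 71 + 44 + 77 = 340.
Anti-diagonal: 68 + 62 + 71 + 65 + 74 = 340.
All lines sum to 340.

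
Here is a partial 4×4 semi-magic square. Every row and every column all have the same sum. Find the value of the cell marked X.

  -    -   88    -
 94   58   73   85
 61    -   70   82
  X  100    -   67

64

Row 2 is complete and sums to 310; that is the magic constant.
Row 3: 61 + 70 + 82 + ? = 310, so (3,2) = 97.
Column 2: 58 + 97 + 100 + ? = 310, so (1,2) = 55.
Column 3 must total 310; the given cells sum to 231, so (4,3) = 79.
Using column 4: 85 + 82 + 67 + ? → (1,4) = 310 − 234 = 76.
The remaining cell in row 1 is (1,1) = 310 − 219 = 91.
Using row 4: 100 + 79 + 67 + ? → (4,1) = 310 − 246 = 64.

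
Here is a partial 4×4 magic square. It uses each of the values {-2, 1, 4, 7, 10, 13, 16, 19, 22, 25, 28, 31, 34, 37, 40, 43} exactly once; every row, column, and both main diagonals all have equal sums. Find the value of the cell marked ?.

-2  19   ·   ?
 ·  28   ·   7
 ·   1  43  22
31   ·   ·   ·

40

The 16 entries sum to 328, so each line sums to 328/4 = 82.
The remaining cell in row 3 is (3,1) = 82 − 66 = 16.
Column 1 needs 82; the known cells sum to 45, so (2,1) = 37.
The remaining cell in column 2 is (4,2) = 82 − 48 = 34.
Main diagonal: -2 + 28 + 43 + ? = 82, so (4,4) = 13.
Using row 2: 37 + 28 + 7 + ? → (2,3) = 82 − 72 = 10.
Using row 4: 31 + 34 + 13 + ? → (4,3) = 82 − 78 = 4.
From column 3, 82 − (10 + 43 + 4) gives (1,3) = 25.
From column 4, 82 − (7 + 22 + 13) gives (1,4) = 40.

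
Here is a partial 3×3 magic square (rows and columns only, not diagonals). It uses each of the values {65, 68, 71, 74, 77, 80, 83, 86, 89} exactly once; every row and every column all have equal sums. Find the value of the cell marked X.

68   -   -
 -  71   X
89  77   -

86

The 9 entries sum to 693, so each line sums to 693/3 = 231.
Row 3 needs 231; the known cells sum to 166, so (3,3) = 65.
Column 1 must total 231; the given cells sum to 157, so (2,1) = 74.
Using column 2: 71 + 77 + ? → (1,2) = 231 − 148 = 83.
Using row 1: 68 + 83 + ? → (1,3) = 231 − 151 = 80.
From row 2, 231 − (74 + 71) gives (2,3) = 86.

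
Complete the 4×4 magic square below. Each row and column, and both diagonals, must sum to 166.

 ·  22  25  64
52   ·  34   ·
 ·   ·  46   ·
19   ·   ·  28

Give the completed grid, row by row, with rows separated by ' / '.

Row 1 needs 166; the known cells sum to 111, so (1,1) = 55.
The remaining cell in column 1 is (3,1) = 166 − 126 = 40.
From column 3, 166 − (25 + 34 + 46) gives (4,3) = 61.
From main diagonal, 166 − (55 + 46 + 28) gives (2,2) = 37.
Anti-diagonal: 64 + 34 + 19 + ? = 166, so (3,2) = 49.
Row 2: 52 + 37 + 34 + ? = 166, so (2,4) = 43.
Row 3 must total 166; the given cells sum to 135, so (3,4) = 31.
Row 4 needs 166; the known cells sum to 108, so (4,2) = 58.

55 22 25 64 / 52 37 34 43 / 40 49 46 31 / 19 58 61 28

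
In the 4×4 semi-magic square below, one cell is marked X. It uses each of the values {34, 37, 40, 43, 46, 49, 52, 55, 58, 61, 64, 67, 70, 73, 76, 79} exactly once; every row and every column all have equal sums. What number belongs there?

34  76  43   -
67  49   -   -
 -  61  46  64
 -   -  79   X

The 16 entries sum to 904, so each line sums to 904/4 = 226.
Row 1 must total 226; the given cells sum to 153, so (1,4) = 73.
Row 3 must total 226; the given cells sum to 171, so (3,1) = 55.
Column 1: 34 + 67 + 55 + ? = 226, so (4,1) = 70.
Column 2 needs 226; the known cells sum to 186, so (4,2) = 40.
Using column 3: 43 + 46 + 79 + ? → (2,3) = 226 − 168 = 58.
Row 2 must total 226; the given cells sum to 174, so (2,4) = 52.
Row 4 needs 226; the known cells sum to 189, so (4,4) = 37.

37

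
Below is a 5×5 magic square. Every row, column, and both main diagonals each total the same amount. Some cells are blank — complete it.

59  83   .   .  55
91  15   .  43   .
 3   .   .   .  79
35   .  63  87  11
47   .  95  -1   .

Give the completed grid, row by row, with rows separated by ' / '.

59 83 7 31 55 / 91 15 19 43 67 / 3 27 51 75 79 / 35 39 63 87 11 / 47 71 95 -1 23

Column 1 is already complete: 59 + 91 + 3 + 35 + 47 = 235, so that is the magic constant.
From row 4, 235 − (35 + 63 + 87 + 11) gives (4,2) = 39.
The remaining cell in anti-diagonal is (3,3) = 235 − 184 = 51.
The remaining cell in main diagonal is (5,5) = 235 − 212 = 23.
Using row 5: 47 + 95 + (-1) + 23 + ? → (5,2) = 235 − 164 = 71.
The remaining cell in column 2 is (3,2) = 235 − 208 = 27.
From column 5, 235 − (55 + 79 + 11 + 23) gives (2,5) = 67.
Using row 2: 91 + 15 + 43 + 67 + ? → (2,3) = 235 − 216 = 19.
Using row 3: 3 + 27 + 51 + 79 + ? → (3,4) = 235 − 160 = 75.
Column 3 must total 235; the given cells sum to 228, so (1,3) = 7.
Column 4 must total 235; the given cells sum to 204, so (1,4) = 31.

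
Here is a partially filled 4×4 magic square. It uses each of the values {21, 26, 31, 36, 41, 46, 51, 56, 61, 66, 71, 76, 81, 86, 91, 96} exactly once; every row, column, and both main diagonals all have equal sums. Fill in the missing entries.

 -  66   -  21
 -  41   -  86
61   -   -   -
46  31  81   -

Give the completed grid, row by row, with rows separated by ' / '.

The 16 entries sum to 936, so each line sums to 936/4 = 234.
The remaining cell in row 4 is (4,4) = 234 − 158 = 76.
Column 2 must total 234; the given cells sum to 138, so (3,2) = 96.
Column 4: 21 + 86 + 76 + ? = 234, so (3,4) = 51.
Anti-diagonal needs 234; the known cells sum to 163, so (2,3) = 71.
Row 2 needs 234; the known cells sum to 198, so (2,1) = 36.
Using row 3: 61 + 96 + 51 + ? → (3,3) = 234 − 208 = 26.
Column 1 must total 234; the given cells sum to 143, so (1,1) = 91.
Column 3: 71 + 26 + 81 + ? = 234, so (1,3) = 56.

91 66 56 21 / 36 41 71 86 / 61 96 26 51 / 46 31 81 76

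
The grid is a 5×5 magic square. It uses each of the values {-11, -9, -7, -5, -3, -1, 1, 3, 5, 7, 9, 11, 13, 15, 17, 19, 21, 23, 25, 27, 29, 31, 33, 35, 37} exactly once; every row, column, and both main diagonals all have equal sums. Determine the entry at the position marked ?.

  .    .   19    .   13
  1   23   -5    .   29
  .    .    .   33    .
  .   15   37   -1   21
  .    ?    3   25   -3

31

The 25 entries sum to 325, so each line sums to 325/5 = 65.
Row 2 must total 65; the given cells sum to 48, so (2,4) = 17.
From row 4, 65 − (15 + 37 + (-1) + 21) gives (4,1) = -7.
Column 3 must total 65; the given cells sum to 54, so (3,3) = 11.
Column 4 needs 65; the known cells sum to 74, so (1,4) = -9.
Column 5 needs 65; the known cells sum to 60, so (3,5) = 5.
The remaining cell in main diagonal is (1,1) = 65 − 30 = 35.
Anti-diagonal needs 65; the known cells sum to 56, so (5,1) = 9.
Using row 1: 35 + 19 + (-9) + 13 + ? → (1,2) = 65 − 58 = 7.
The remaining cell in row 5 is (5,2) = 65 − 34 = 31.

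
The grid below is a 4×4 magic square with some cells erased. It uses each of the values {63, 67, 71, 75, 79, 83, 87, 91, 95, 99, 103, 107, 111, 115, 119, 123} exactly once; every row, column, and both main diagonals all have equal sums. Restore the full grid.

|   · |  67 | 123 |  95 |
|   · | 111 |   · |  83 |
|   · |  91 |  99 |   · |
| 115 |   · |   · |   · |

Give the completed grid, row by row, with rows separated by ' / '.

The 16 entries sum to 1488, so each line sums to 1488/4 = 372.
Row 1: 67 + 123 + 95 + ? = 372, so (1,1) = 87.
Column 2: 67 + 111 + 91 + ? = 372, so (4,2) = 103.
Using main diagonal: 87 + 111 + 99 + ? → (4,4) = 372 − 297 = 75.
Anti-diagonal must total 372; the given cells sum to 301, so (2,3) = 71.
From row 2, 372 − (111 + 71 + 83) gives (2,1) = 107.
Using row 4: 115 + 103 + 75 + ? → (4,3) = 372 − 293 = 79.
From column 1, 372 − (87 + 107 + 115) gives (3,1) = 63.
Using column 4: 95 + 83 + 75 + ? → (3,4) = 372 − 253 = 119.

87 67 123 95 / 107 111 71 83 / 63 91 99 119 / 115 103 79 75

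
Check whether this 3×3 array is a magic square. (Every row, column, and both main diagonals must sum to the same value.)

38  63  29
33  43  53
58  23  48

No — row 1 sums to 130 but column 2 sums to 129.

Row 1: 38 + 63 + 29 = 130.
Row 2: 33 + 43 + 53 = 129.
Row 3: 58 + 23 + 48 = 129.
Column 1: 38 + 33 + 58 = 129.
Column 2: 63 + 43 + 23 = 129.
Column 3: 29 + 53 + 48 = 130.
Main diagonal: 38 + 43 + 48 = 129.
Anti-diagonal: 29 + 43 + 58 = 130.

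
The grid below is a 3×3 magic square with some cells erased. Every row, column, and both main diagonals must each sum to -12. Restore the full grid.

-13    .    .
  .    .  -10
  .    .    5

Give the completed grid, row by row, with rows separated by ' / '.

From column 3, -12 − (-10 + 5) gives (1,3) = -7.
The remaining cell in main diagonal is (2,2) = -12 − (-8) = -4.
Anti-diagonal must total -12; the given cells sum to -11, so (3,1) = -1.
Row 1 must total -12; the given cells sum to -20, so (1,2) = 8.
Row 2 must total -12; the given cells sum to -14, so (2,1) = 2.
Row 3: -1 + 5 + ? = -12, so (3,2) = -16.

-13 8 -7 / 2 -4 -10 / -1 -16 5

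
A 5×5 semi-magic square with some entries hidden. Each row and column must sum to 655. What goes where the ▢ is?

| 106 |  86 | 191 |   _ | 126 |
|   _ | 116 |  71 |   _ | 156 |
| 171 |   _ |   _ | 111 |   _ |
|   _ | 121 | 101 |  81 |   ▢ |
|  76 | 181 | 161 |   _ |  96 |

186

Using row 1: 106 + 86 + 191 + 126 + ? → (1,4) = 655 − 509 = 146.
From row 5, 655 − (76 + 181 + 161 + 96) gives (5,4) = 141.
Using column 2: 86 + 116 + 121 + 181 + ? → (3,2) = 655 − 504 = 151.
Column 3 needs 655; the known cells sum to 524, so (3,3) = 131.
Using column 4: 146 + 111 + 81 + 141 + ? → (2,4) = 655 − 479 = 176.
Row 2 must total 655; the given cells sum to 519, so (2,1) = 136.
The remaining cell in row 3 is (3,5) = 655 − 564 = 91.
From column 1, 655 − (106 + 136 + 171 + 76) gives (4,1) = 166.
Column 5: 126 + 156 + 91 + 96 + ? = 655, so (4,5) = 186.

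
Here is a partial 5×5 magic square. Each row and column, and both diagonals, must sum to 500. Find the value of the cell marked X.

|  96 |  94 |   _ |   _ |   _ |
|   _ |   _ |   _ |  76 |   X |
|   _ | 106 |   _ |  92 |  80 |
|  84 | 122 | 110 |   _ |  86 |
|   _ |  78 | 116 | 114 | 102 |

124

The remaining cell in row 4 is (4,4) = 500 − 402 = 98.
Row 5: 78 + 116 + 114 + 102 + ? = 500, so (5,1) = 90.
Column 2: 94 + 106 + 122 + 78 + ? = 500, so (2,2) = 100.
Column 4 must total 500; the given cells sum to 380, so (1,4) = 120.
Main diagonal must total 500; the given cells sum to 396, so (3,3) = 104.
Anti-diagonal: 76 + 104 + 122 + 90 + ? = 500, so (1,5) = 108.
Using row 1: 96 + 94 + 120 + 108 + ? → (1,3) = 500 − 418 = 82.
Using row 3: 106 + 104 + 92 + 80 + ? → (3,1) = 500 − 382 = 118.
Using column 1: 96 + 118 + 84 + 90 + ? → (2,1) = 500 − 388 = 112.
Using column 3: 82 + 104 + 110 + 116 + ? → (2,3) = 500 − 412 = 88.
Column 5 needs 500; the known cells sum to 376, so (2,5) = 124.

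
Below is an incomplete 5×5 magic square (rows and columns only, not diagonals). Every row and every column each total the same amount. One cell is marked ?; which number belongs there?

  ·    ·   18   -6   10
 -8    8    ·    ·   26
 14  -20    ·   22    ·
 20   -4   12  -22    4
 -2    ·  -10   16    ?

Row 4 is complete and sums to 10; that is the magic constant.
Using column 1: -8 + 14 + 20 + (-2) + ? → (1,1) = 10 − 24 = -14.
Using column 4: -6 + 22 + (-22) + 16 + ? → (2,4) = 10 − 10 = 0.
Row 1 must total 10; the given cells sum to 8, so (1,2) = 2.
Row 2 must total 10; the given cells sum to 26, so (2,3) = -16.
Column 2: 2 + 8 + (-20) + (-4) + ? = 10, so (5,2) = 24.
Column 3: 18 + (-16) + 12 + (-10) + ? = 10, so (3,3) = 6.
Row 3 needs 10; the known cells sum to 22, so (3,5) = -12.
Row 5 must total 10; the given cells sum to 28, so (5,5) = -18.

-18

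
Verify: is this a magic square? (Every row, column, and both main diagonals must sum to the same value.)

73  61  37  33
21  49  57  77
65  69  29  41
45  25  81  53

Row 1: 73 + 61 + 37 + 33 = 204.
Row 2: 21 + 49 + 57 + 77 = 204.
Row 3: 65 + 69 + 29 + 41 = 204.
Row 4: 45 + 25 + 81 + 53 = 204.
Column 1: 73 + 21 + 65 + 45 = 204.
Column 2: 61 + 49 + 69 + 25 = 204.
Column 3: 37 + 57 + 29 + 81 = 204.
Column 4: 33 + 77 + 41 + 53 = 204.
Main diagonal: 73 + 49 + 29 + 53 = 204.
Anti-diagonal: 33 + 57 + 69 + 45 = 204.
All lines sum to 204.

Yes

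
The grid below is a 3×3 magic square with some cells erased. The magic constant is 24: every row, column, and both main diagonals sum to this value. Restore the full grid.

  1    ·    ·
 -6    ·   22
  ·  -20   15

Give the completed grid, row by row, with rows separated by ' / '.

Row 2: -6 + 22 + ? = 24, so (2,2) = 8.
Using row 3: -20 + 15 + ? → (3,1) = 24 − (-5) = 29.
From column 2, 24 − (8 + (-20)) gives (1,2) = 36.
Column 3 needs 24; the known cells sum to 37, so (1,3) = -13.

1 36 -13 / -6 8 22 / 29 -20 15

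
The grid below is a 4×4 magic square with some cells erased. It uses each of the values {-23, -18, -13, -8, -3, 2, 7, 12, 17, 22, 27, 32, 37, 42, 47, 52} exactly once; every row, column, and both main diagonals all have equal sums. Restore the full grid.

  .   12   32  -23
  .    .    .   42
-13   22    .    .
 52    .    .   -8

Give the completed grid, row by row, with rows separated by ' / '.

37 12 32 -23 / -18 27 7 42 / -13 22 2 47 / 52 -3 17 -8

The 16 entries sum to 232, so each line sums to 232/4 = 58.
From row 1, 58 − (12 + 32 + (-23)) gives (1,1) = 37.
Column 1 needs 58; the known cells sum to 76, so (2,1) = -18.
Column 4 needs 58; the known cells sum to 11, so (3,4) = 47.
From anti-diagonal, 58 − (-23 + 22 + 52) gives (2,3) = 7.
Using row 2: -18 + 7 + 42 + ? → (2,2) = 58 − 31 = 27.
Row 3 must total 58; the given cells sum to 56, so (3,3) = 2.
The remaining cell in column 2 is (4,2) = 58 − 61 = -3.
Column 3 must total 58; the given cells sum to 41, so (4,3) = 17.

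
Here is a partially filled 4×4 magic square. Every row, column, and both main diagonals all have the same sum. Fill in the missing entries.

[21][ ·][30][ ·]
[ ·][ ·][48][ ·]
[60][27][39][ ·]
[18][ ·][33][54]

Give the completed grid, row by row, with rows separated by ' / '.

21 42 30 57 / 51 36 48 15 / 60 27 39 24 / 18 45 33 54

Column 3 is already complete: 30 + 48 + 39 + 33 = 150, so that is the magic constant.
Row 3: 60 + 27 + 39 + ? = 150, so (3,4) = 24.
From row 4, 150 − (18 + 33 + 54) gives (4,2) = 45.
Column 1 needs 150; the known cells sum to 99, so (2,1) = 51.
From main diagonal, 150 − (21 + 39 + 54) gives (2,2) = 36.
Anti-diagonal: 48 + 27 + 18 + ? = 150, so (1,4) = 57.
From row 1, 150 − (21 + 30 + 57) gives (1,2) = 42.
The remaining cell in row 2 is (2,4) = 150 − 135 = 15.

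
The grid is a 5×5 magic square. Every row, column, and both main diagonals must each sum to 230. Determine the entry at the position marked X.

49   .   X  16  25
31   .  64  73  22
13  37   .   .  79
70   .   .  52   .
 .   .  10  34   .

The remaining cell in row 2 is (2,2) = 230 − 190 = 40.
Column 1 must total 230; the given cells sum to 163, so (5,1) = 67.
The remaining cell in column 4 is (3,4) = 230 − 175 = 55.
The remaining cell in row 3 is (3,3) = 230 − 184 = 46.
Main diagonal must total 230; the given cells sum to 187, so (5,5) = 43.
Using anti-diagonal: 25 + 73 + 46 + 67 + ? → (4,2) = 230 − 211 = 19.
Using row 5: 67 + 10 + 34 + 43 + ? → (5,2) = 230 − 154 = 76.
Column 2 must total 230; the given cells sum to 172, so (1,2) = 58.
Column 5 needs 230; the known cells sum to 169, so (4,5) = 61.
Row 1: 49 + 58 + 16 + 25 + ? = 230, so (1,3) = 82.

82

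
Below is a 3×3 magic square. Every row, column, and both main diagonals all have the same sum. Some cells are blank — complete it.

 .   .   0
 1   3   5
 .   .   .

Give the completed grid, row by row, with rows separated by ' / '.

2 7 0 / 1 3 5 / 6 -1 4

Row 2 is already complete: 1 + 3 + 5 = 9, so that is the magic constant.
Column 3 needs 9; the known cells sum to 5, so (3,3) = 4.
Main diagonal needs 9; the known cells sum to 7, so (1,1) = 2.
Using anti-diagonal: 0 + 3 + ? → (3,1) = 9 − 3 = 6.
The remaining cell in row 1 is (1,2) = 9 − 2 = 7.
Row 3: 6 + 4 + ? = 9, so (3,2) = -1.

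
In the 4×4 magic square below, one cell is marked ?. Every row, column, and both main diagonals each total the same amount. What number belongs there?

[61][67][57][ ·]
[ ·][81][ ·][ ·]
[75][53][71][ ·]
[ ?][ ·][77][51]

Main diagonal is complete and sums to 264; that is the magic constant.
Row 1 needs 264; the known cells sum to 185, so (1,4) = 79.
Row 3: 75 + 53 + 71 + ? = 264, so (3,4) = 65.
Column 2 must total 264; the given cells sum to 201, so (4,2) = 63.
The remaining cell in column 3 is (2,3) = 264 − 205 = 59.
Column 4 must total 264; the given cells sum to 195, so (2,4) = 69.
Using anti-diagonal: 79 + 59 + 53 + ? → (4,1) = 264 − 191 = 73.

73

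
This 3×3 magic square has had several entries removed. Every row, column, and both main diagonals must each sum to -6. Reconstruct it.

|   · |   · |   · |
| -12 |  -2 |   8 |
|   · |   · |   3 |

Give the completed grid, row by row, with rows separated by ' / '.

The remaining cell in column 3 is (1,3) = -6 − 11 = -17.
Main diagonal must total -6; the given cells sum to 1, so (1,1) = -7.
Anti-diagonal needs -6; the known cells sum to -19, so (3,1) = 13.
Row 1 needs -6; the known cells sum to -24, so (1,2) = 18.
Row 3 needs -6; the known cells sum to 16, so (3,2) = -22.

-7 18 -17 / -12 -2 8 / 13 -22 3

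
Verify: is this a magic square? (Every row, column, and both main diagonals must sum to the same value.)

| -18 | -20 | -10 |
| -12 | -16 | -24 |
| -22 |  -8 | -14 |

Row 1: -18 + (-20) + (-10) = -48.
Row 2: -12 + (-16) + (-24) = -52.
Row 3: -22 + (-8) + (-14) = -44.
Column 1: -18 + (-12) + (-22) = -52.
Column 2: -20 + (-16) + (-8) = -44.
Column 3: -10 + (-24) + (-14) = -48.
Main diagonal: -18 + (-16) + (-14) = -48.
Anti-diagonal: -10 + (-16) + (-22) = -48.

No — column 3 sums to -48 but column 1 sums to -52.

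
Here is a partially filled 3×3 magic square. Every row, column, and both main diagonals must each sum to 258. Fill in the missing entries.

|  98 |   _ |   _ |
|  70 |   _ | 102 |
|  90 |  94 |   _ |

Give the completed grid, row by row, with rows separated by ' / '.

98 78 82 / 70 86 102 / 90 94 74

Row 2: 70 + 102 + ? = 258, so (2,2) = 86.
Using row 3: 90 + 94 + ? → (3,3) = 258 − 184 = 74.
Column 2: 86 + 94 + ? = 258, so (1,2) = 78.
Column 3 must total 258; the given cells sum to 176, so (1,3) = 82.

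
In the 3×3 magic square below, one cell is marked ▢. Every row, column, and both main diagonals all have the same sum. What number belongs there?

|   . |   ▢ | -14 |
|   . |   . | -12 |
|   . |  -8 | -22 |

-24

Column 3 is complete and sums to -48; that is the magic constant.
The remaining cell in row 3 is (3,1) = -48 − (-30) = -18.
From anti-diagonal, -48 − (-14 + (-18)) gives (2,2) = -16.
Row 2 must total -48; the given cells sum to -28, so (2,1) = -20.
Column 1: -20 + (-18) + ? = -48, so (1,1) = -10.
Using column 2: -16 + (-8) + ? → (1,2) = -48 − (-24) = -24.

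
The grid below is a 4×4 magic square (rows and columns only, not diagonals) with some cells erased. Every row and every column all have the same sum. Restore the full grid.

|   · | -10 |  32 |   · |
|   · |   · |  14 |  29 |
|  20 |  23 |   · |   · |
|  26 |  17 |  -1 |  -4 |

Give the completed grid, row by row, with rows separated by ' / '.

Row 4 is already complete: 26 + 17 + -1 + -4 = 38, so that is the magic constant.
Using column 2: -10 + 23 + 17 + ? → (2,2) = 38 − 30 = 8.
Column 3 must total 38; the given cells sum to 45, so (3,3) = -7.
From row 2, 38 − (8 + 14 + 29) gives (2,1) = -13.
The remaining cell in row 3 is (3,4) = 38 − 36 = 2.
Column 1 must total 38; the given cells sum to 33, so (1,1) = 5.
Column 4 must total 38; the given cells sum to 27, so (1,4) = 11.

5 -10 32 11 / -13 8 14 29 / 20 23 -7 2 / 26 17 -1 -4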